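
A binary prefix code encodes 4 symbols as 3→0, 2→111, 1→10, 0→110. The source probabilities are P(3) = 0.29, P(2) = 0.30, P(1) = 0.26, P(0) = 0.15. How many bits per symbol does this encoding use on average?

L̄ = Σ pᵢ·ℓᵢ = 0.29·1 + 0.30·3 + 0.26·2 + 0.15·3 = 2.16 bits/symbol.

2.16 bits/symbol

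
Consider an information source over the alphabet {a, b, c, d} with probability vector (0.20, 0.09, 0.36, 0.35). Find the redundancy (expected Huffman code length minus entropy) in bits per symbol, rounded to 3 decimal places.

0.092 bits

Entropy H = −Σ p log₂ p ≈ 1.8378 bits.
Huffman merges: 9/100+1/5→29/100; 29/100+7/20→16/25; 9/25+16/25→1. L = 193/100 ≈ 1.9300.
L − H = 1.9300 − 1.8378 = 0.092 bits.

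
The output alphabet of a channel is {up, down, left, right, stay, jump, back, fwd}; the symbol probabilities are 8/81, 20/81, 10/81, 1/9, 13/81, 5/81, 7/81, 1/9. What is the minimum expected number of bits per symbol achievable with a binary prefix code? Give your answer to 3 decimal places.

Repeatedly combine the two least-probable nodes; the expected code length is the sum of the merged weights.
merge 5/81 + 7/81 → 4/27
merge 8/81 + 1/9 → 17/81
merge 1/9 + 10/81 → 19/81
merge 4/27 + 13/81 → 25/81
merge 17/81 + 19/81 → 4/9
merge 20/81 + 25/81 → 5/9
merge 4/9 + 5/9 → 1
L = 4/27 + 17/81 + 19/81 + 25/81 + 4/9 + 5/9 + 1 = 235/81 ≈ 2.901 bits/symbol.

2.901 bits/symbol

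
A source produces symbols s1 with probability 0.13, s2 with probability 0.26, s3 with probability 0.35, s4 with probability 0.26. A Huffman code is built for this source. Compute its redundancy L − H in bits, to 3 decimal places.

0.077 bits

Entropy H = −Σ p log₂ p ≈ 1.9233 bits.
Huffman merges: 13/100+13/50→39/100; 13/50+7/20→61/100; 39/100+61/100→1. L = 2 ≈ 2.0000.
L − H = 2.0000 − 1.9233 = 0.077 bits.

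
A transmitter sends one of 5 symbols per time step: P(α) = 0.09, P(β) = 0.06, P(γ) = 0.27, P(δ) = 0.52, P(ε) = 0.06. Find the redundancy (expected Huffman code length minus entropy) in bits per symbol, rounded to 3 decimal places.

0.010 bits

Entropy H = −Σ p log₂ p ≈ 1.8003 bits.
Huffman merges: 3/50+3/50→3/25; 9/100+3/25→21/100; 21/100+27/100→12/25; 12/25+13/25→1. L = 181/100 ≈ 1.8100.
L − H = 1.8100 − 1.8003 = 0.010 bits.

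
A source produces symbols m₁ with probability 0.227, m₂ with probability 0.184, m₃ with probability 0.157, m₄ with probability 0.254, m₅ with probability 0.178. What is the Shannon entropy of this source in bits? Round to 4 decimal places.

H = −Σ pᵢ log₂ pᵢ.
−0.227·log₂(0.227) = 0.4856
−0.184·log₂(0.184) = 0.4494
−0.157·log₂(0.157) = 0.4194
−0.254·log₂(0.254) = 0.5022
−0.178·log₂(0.178) = 0.4432
Sum ≈ 2.2998 → 2.2998 bits.

2.2998 bits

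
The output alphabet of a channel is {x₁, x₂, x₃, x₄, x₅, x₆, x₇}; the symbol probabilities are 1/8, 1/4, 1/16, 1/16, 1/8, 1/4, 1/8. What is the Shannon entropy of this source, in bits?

Each probability is a power of 1/2, so log₂(1/p) is an integer.
H = Σ p·log₂(1/p) = 1/8·3 + 1/4·2 + 1/16·4 + 1/16·4 + 1/8·3 + 1/4·2 + 1/8·3 = 2.625 bits.

2.625 bits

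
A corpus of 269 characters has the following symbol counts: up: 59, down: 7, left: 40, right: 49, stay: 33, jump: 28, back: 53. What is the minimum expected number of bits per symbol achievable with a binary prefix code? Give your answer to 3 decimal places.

Probabilities are the counts divided by 269.
Repeatedly combine the two least-probable nodes; the expected code length is the sum of the merged weights.
merge 7/269 + 28/269 → 35/269
merge 33/269 + 35/269 → 68/269
merge 40/269 + 49/269 → 89/269
merge 53/269 + 59/269 → 112/269
merge 68/269 + 89/269 → 157/269
merge 112/269 + 157/269 → 1
L = 35/269 + 68/269 + 89/269 + 112/269 + 157/269 + 1 = 730/269 ≈ 2.714 bits/symbol.

2.714 bits/symbol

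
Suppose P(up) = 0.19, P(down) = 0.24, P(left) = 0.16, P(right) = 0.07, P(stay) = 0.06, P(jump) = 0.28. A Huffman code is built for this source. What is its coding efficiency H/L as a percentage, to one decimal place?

99.1%

Entropy H = −Σ p log₂ p ≈ 2.3987 bits.
Huffman merges: 3/50+7/100→13/100; 13/100+4/25→29/100; 19/100+6/25→43/100; 7/25+29/100→57/100; 43/100+57/100→1. L = 121/50 ≈ 2.4200.
Efficiency = H/L = 2.3987/2.4200 = 99.1%.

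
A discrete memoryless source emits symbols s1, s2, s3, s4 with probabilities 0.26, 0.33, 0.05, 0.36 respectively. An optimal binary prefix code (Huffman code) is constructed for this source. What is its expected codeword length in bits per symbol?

Repeatedly combine the two least-probable nodes; the expected code length is the sum of the merged weights.
merge 1/20 + 13/50 → 31/100
merge 31/100 + 33/100 → 16/25
merge 9/25 + 16/25 → 1
L = 31/100 + 16/25 + 1 = 39/20 = 1.95 bits/symbol.

1.95 bits/symbol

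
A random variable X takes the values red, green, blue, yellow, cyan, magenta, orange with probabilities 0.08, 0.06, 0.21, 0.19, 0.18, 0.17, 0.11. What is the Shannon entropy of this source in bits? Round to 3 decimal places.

H = −Σ pᵢ log₂ pᵢ.
−0.08·log₂(0.08) = 0.2915
−0.06·log₂(0.06) = 0.2435
−0.21·log₂(0.21) = 0.4728
−0.19·log₂(0.19) = 0.4552
−0.18·log₂(0.18) = 0.4453
−0.17·log₂(0.17) = 0.4346
−0.11·log₂(0.11) = 0.3503
Sum ≈ 2.6933 → 2.693 bits.

2.693 bits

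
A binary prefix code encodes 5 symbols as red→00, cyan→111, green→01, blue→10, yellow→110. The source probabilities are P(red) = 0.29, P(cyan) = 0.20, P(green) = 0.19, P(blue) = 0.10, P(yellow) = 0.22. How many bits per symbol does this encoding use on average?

L̄ = Σ pᵢ·ℓᵢ = 0.29·2 + 0.20·3 + 0.19·2 + 0.10·2 + 0.22·3 = 2.42 bits/symbol.

2.42 bits/symbol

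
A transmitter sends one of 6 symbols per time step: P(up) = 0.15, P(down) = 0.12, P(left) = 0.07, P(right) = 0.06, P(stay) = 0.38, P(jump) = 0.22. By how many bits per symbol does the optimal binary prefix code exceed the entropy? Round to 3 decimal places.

0.069 bits

Entropy H = −Σ p log₂ p ≈ 2.3007 bits.
Huffman merges: 3/50+7/100→13/100; 3/25+13/100→1/4; 3/20+11/50→37/100; 1/4+37/100→31/50; 19/50+31/50→1. L = 237/100 ≈ 2.3700.
L − H = 2.3700 − 2.3007 = 0.069 bits.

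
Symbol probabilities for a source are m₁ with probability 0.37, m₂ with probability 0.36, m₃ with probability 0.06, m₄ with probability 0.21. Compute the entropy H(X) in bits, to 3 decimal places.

H = −Σ pᵢ log₂ pᵢ.
−0.37·log₂(0.37) = 0.5307
−0.36·log₂(0.36) = 0.5306
−0.06·log₂(0.06) = 0.2435
−0.21·log₂(0.21) = 0.4728
Sum ≈ 1.7777 → 1.778 bits.

1.778 bits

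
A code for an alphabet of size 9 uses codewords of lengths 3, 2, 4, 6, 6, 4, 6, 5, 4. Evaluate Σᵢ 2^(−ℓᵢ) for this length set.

With common denominator 2^6 = 64: Σ 2^(−ℓᵢ) = 8/64 + 16/64 + 4/64 + 1/64 + 1/64 + 4/64 + 1/64 + 2/64 + 4/64 = 41/64 = 0.640625.

0.640625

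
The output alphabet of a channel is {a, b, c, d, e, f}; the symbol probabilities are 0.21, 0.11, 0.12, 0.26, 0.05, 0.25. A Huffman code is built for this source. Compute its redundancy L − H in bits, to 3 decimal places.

Entropy H = −Σ p log₂ p ≈ 2.4116 bits.
Huffman merges: 1/20+11/100→4/25; 3/25+4/25→7/25; 21/100+1/4→23/50; 13/50+7/25→27/50; 23/50+27/50→1. L = 61/25 ≈ 2.4400.
L − H = 2.4400 − 2.4116 = 0.028 bits.

0.028 bits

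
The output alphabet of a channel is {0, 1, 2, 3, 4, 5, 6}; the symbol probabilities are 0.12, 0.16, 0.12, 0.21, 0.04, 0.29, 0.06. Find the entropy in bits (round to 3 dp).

H = −Σ pᵢ log₂ pᵢ.
−0.12·log₂(0.12) = 0.3671
−0.16·log₂(0.16) = 0.4230
−0.12·log₂(0.12) = 0.3671
−0.21·log₂(0.21) = 0.4728
−0.04·log₂(0.04) = 0.1858
−0.29·log₂(0.29) = 0.5179
−0.06·log₂(0.06) = 0.2435
Sum ≈ 2.5772 → 2.577 bits.

2.577 bits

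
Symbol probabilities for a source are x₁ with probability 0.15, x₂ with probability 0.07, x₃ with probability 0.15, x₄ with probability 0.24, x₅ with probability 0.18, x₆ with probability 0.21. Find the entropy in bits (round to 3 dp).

H = −Σ pᵢ log₂ pᵢ.
−0.15·log₂(0.15) = 0.4105
−0.07·log₂(0.07) = 0.2686
−0.15·log₂(0.15) = 0.4105
−0.24·log₂(0.24) = 0.4941
−0.18·log₂(0.18) = 0.4453
−0.21·log₂(0.21) = 0.4728
Sum ≈ 2.5019 → 2.502 bits.

2.502 bits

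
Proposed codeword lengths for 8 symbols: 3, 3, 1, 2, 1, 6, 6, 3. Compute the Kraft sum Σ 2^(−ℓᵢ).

With common denominator 2^6 = 64: Σ 2^(−ℓᵢ) = 8/64 + 8/64 + 32/64 + 16/64 + 32/64 + 1/64 + 1/64 + 8/64 = 106/64 = 1.65625.

1.65625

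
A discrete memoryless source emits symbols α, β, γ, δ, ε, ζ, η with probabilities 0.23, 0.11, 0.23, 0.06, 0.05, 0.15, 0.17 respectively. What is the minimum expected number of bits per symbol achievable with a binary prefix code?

2.65 bits/symbol

Repeatedly combine the two least-probable nodes; the expected code length is the sum of the merged weights.
merge 1/20 + 3/50 → 11/100
merge 11/100 + 11/100 → 11/50
merge 3/20 + 17/100 → 8/25
merge 11/50 + 23/100 → 9/20
merge 23/100 + 8/25 → 11/20
merge 9/20 + 11/20 → 1
L = 11/100 + 11/50 + 8/25 + 9/20 + 11/20 + 1 = 53/20 = 2.65 bits/symbol.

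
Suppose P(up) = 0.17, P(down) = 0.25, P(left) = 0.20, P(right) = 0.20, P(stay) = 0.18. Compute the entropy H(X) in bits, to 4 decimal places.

H = −Σ pᵢ log₂ pᵢ.
−0.17·log₂(0.17) = 0.4346
−0.25·log₂(0.25) = 0.5000
−0.20·log₂(0.20) = 0.4644
−0.20·log₂(0.20) = 0.4644
−0.18·log₂(0.18) = 0.4453
Sum ≈ 2.3087 → 2.3087 bits.

2.3087 bits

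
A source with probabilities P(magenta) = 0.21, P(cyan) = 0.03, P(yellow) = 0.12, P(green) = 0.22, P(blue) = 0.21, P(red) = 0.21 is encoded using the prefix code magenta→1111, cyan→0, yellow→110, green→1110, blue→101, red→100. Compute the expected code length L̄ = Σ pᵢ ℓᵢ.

L̄ = Σ pᵢ·ℓᵢ = 0.21·4 + 0.03·1 + 0.12·3 + 0.22·4 + 0.21·3 + 0.21·3 = 3.37 bits/symbol.

3.37 bits/symbol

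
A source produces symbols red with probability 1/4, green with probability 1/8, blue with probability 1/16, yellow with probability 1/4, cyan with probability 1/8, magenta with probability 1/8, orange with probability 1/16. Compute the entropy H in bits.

Each probability is a power of 1/2, so log₂(1/p) is an integer.
H = Σ p·log₂(1/p) = 1/4·2 + 1/8·3 + 1/16·4 + 1/4·2 + 1/8·3 + 1/8·3 + 1/16·4 = 2.625 bits.

2.625 bits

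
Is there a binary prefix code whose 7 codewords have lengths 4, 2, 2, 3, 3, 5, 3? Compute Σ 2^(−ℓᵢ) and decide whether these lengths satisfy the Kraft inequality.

0.96875; yes

With common denominator 2^5 = 32: Σ 2^(−ℓᵢ) = 2/32 + 8/32 + 8/32 + 4/32 + 4/32 + 1/32 + 4/32 = 31/32 = 0.96875.
Kraft's inequality requires Σ ≤ 1; here Σ = 0.96875 ≤ 1, so such a prefix code exists.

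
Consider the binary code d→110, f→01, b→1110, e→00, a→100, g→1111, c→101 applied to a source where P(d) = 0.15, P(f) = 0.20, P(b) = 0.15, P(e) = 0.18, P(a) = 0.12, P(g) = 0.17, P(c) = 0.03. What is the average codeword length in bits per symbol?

L̄ = Σ pᵢ·ℓᵢ = 0.15·3 + 0.20·2 + 0.15·4 + 0.18·2 + 0.12·3 + 0.17·4 + 0.03·3 = 2.94 bits/symbol.

2.94 bits/symbol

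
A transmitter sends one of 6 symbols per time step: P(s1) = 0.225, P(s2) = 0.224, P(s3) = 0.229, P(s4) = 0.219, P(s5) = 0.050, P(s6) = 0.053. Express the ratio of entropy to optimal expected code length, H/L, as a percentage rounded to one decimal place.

Entropy H = −Σ p log₂ p ≈ 2.3752 bits.
Huffman merges: 1/20+53/1000→103/1000; 103/1000+219/1000→161/500; 28/125+9/40→449/1000; 229/1000+161/500→551/1000; 449/1000+551/1000→1. L = 97/40 ≈ 2.4250.
Efficiency = H/L = 2.3752/2.4250 = 97.9%.

97.9%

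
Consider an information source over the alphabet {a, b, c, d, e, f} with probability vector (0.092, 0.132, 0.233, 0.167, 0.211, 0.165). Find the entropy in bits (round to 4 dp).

H = −Σ pᵢ log₂ pᵢ.
−0.092·log₂(0.092) = 0.3167
−0.132·log₂(0.132) = 0.3856
−0.233·log₂(0.233) = 0.4897
−0.167·log₂(0.167) = 0.4312
−0.211·log₂(0.211) = 0.4736
−0.165·log₂(0.165) = 0.4289
Sum ≈ 2.5257 → 2.5257 bits.

2.5257 bits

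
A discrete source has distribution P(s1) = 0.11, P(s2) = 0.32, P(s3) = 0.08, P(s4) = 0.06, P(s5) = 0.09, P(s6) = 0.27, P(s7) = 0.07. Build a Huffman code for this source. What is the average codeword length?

Repeatedly combine the two least-probable nodes; the expected code length is the sum of the merged weights.
merge 3/50 + 7/100 → 13/100
merge 2/25 + 9/100 → 17/100
merge 11/100 + 13/100 → 6/25
merge 17/100 + 6/25 → 41/100
merge 27/100 + 8/25 → 59/100
merge 41/100 + 59/100 → 1
L = 13/100 + 17/100 + 6/25 + 41/100 + 59/100 + 1 = 127/50 = 2.54 bits/symbol.

2.54 bits/symbol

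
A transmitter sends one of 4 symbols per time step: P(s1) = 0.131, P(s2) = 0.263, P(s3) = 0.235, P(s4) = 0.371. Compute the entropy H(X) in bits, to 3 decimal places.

1.913 bits

H = −Σ pᵢ log₂ pᵢ.
−0.131·log₂(0.131) = 0.3841
−0.263·log₂(0.263) = 0.5068
−0.235·log₂(0.235) = 0.4910
−0.371·log₂(0.371) = 0.5307
Sum ≈ 1.9126 → 1.913 bits.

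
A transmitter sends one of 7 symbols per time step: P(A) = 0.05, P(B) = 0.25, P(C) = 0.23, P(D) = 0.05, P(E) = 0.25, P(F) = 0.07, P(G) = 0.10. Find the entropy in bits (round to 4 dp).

H = −Σ pᵢ log₂ pᵢ.
−0.05·log₂(0.05) = 0.2161
−0.25·log₂(0.25) = 0.5000
−0.23·log₂(0.23) = 0.4877
−0.05·log₂(0.05) = 0.2161
−0.25·log₂(0.25) = 0.5000
−0.07·log₂(0.07) = 0.2686
−0.10·log₂(0.10) = 0.3322
Sum ≈ 2.5206 → 2.5206 bits.

2.5206 bits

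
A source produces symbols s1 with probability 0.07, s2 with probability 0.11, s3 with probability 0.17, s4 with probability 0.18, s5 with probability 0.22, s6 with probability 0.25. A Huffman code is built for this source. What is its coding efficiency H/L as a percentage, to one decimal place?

Entropy H = −Σ p log₂ p ≈ 2.4793 bits.
Huffman merges: 7/100+11/100→9/50; 17/100+9/50→7/20; 9/50+11/50→2/5; 1/4+7/20→3/5; 2/5+3/5→1. L = 253/100 ≈ 2.5300.
Efficiency = H/L = 2.4793/2.5300 = 98.0%.

98.0%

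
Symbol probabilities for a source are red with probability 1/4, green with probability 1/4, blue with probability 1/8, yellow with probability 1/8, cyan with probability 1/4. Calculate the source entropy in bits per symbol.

Each probability is a power of 1/2, so log₂(1/p) is an integer.
H = Σ p·log₂(1/p) = 1/4·2 + 1/4·2 + 1/8·3 + 1/8·3 + 1/4·2 = 2.25 bits.

2.25 bits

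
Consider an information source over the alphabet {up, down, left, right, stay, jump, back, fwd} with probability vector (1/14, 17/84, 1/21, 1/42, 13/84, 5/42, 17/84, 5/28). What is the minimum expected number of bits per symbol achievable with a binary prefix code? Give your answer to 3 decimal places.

Repeatedly combine the two least-probable nodes; the expected code length is the sum of the merged weights.
merge 1/42 + 1/21 → 1/14
merge 1/14 + 1/14 → 1/7
merge 5/42 + 1/7 → 11/42
merge 13/84 + 5/28 → 1/3
merge 17/84 + 17/84 → 17/42
merge 11/42 + 1/3 → 25/42
merge 17/42 + 25/42 → 1
L = 1/14 + 1/7 + 11/42 + 1/3 + 17/42 + 25/42 + 1 = 59/21 ≈ 2.810 bits/symbol.

2.810 bits/symbol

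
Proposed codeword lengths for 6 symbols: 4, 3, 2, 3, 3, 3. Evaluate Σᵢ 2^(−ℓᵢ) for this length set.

With common denominator 2^4 = 16: Σ 2^(−ℓᵢ) = 1/16 + 2/16 + 4/16 + 2/16 + 2/16 + 2/16 = 13/16 = 0.8125.

0.8125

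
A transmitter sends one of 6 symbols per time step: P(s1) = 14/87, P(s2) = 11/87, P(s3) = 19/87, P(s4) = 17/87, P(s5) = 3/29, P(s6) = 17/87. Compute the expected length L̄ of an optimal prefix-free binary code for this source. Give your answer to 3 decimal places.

2.586 bits/symbol

Repeatedly combine the two least-probable nodes; the expected code length is the sum of the merged weights.
merge 3/29 + 11/87 → 20/87
merge 14/87 + 17/87 → 31/87
merge 17/87 + 19/87 → 12/29
merge 20/87 + 31/87 → 17/29
merge 12/29 + 17/29 → 1
L = 20/87 + 31/87 + 12/29 + 17/29 + 1 = 75/29 ≈ 2.586 bits/symbol.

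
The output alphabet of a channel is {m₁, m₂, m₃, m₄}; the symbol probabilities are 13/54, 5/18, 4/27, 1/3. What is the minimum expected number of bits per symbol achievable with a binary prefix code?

Repeatedly combine the two least-probable nodes; the expected code length is the sum of the merged weights.
merge 4/27 + 13/54 → 7/18
merge 5/18 + 1/3 → 11/18
merge 7/18 + 11/18 → 1
L = 7/18 + 11/18 + 1 = 2 bits/symbol.

2 bits/symbol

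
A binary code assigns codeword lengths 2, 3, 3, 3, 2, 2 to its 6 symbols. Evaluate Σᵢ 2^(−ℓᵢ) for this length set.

1.125

With common denominator 2^3 = 8: Σ 2^(−ℓᵢ) = 2/8 + 1/8 + 1/8 + 1/8 + 2/8 + 2/8 = 9/8 = 1.125.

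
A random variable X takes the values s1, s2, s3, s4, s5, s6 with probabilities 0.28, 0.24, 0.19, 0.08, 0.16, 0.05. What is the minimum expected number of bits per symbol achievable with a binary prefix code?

2.42 bits/symbol

Repeatedly combine the two least-probable nodes; the expected code length is the sum of the merged weights.
merge 1/20 + 2/25 → 13/100
merge 13/100 + 4/25 → 29/100
merge 19/100 + 6/25 → 43/100
merge 7/25 + 29/100 → 57/100
merge 43/100 + 57/100 → 1
L = 13/100 + 29/100 + 43/100 + 57/100 + 1 = 121/50 = 2.42 bits/symbol.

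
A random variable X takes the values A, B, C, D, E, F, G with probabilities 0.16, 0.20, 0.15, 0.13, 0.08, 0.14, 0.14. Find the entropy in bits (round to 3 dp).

2.766 bits

H = −Σ pᵢ log₂ pᵢ.
−0.16·log₂(0.16) = 0.4230
−0.20·log₂(0.20) = 0.4644
−0.15·log₂(0.15) = 0.4105
−0.13·log₂(0.13) = 0.3826
−0.08·log₂(0.08) = 0.2915
−0.14·log₂(0.14) = 0.3971
−0.14·log₂(0.14) = 0.3971
Sum ≈ 2.7663 → 2.766 bits.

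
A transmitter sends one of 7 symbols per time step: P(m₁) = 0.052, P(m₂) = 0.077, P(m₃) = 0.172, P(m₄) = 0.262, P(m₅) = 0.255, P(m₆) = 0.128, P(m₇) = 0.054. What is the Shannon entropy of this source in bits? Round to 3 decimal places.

H = −Σ pᵢ log₂ pᵢ.
−0.052·log₂(0.052) = 0.2218
−0.077·log₂(0.077) = 0.2848
−0.172·log₂(0.172) = 0.4368
−0.262·log₂(0.262) = 0.5063
−0.255·log₂(0.255) = 0.5027
−0.128·log₂(0.128) = 0.3796
−0.054·log₂(0.054) = 0.2274
Sum ≈ 2.5594 → 2.559 bits.

2.559 bits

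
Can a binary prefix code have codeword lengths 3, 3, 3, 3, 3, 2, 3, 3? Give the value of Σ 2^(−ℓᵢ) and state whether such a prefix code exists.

1.125; no

With common denominator 2^3 = 8: Σ 2^(−ℓᵢ) = 1/8 + 1/8 + 1/8 + 1/8 + 1/8 + 2/8 + 1/8 + 1/8 = 9/8 = 1.125.
Kraft's inequality requires Σ ≤ 1; here Σ = 1.125 > 1, so no such prefix code exists.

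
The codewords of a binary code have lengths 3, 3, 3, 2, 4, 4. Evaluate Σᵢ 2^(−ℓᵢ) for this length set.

With common denominator 2^4 = 16: Σ 2^(−ℓᵢ) = 2/16 + 2/16 + 2/16 + 4/16 + 1/16 + 1/16 = 12/16 = 0.75.

0.75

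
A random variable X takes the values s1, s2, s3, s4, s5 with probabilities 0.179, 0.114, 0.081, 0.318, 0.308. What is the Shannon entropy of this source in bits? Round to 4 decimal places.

2.1440 bits

H = −Σ pᵢ log₂ pᵢ.
−0.179·log₂(0.179) = 0.4443
−0.114·log₂(0.114) = 0.3571
−0.081·log₂(0.081) = 0.2937
−0.318·log₂(0.318) = 0.5256
−0.308·log₂(0.308) = 0.5233
Sum ≈ 2.1440 → 2.1440 bits.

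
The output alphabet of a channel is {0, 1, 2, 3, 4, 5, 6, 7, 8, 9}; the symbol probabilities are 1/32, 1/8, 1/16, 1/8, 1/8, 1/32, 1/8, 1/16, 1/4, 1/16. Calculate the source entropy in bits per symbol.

Each probability is a power of 1/2, so log₂(1/p) is an integer.
H = Σ p·log₂(1/p) = 1/32·5 + 1/8·3 + 1/16·4 + 1/8·3 + 1/8·3 + 1/32·5 + 1/8·3 + 1/16·4 + 1/4·2 + 1/16·4 = 3.0625 bits.

3.0625 bits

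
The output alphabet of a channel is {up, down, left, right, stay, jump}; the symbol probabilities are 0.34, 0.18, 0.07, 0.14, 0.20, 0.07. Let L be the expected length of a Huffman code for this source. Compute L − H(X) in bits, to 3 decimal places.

Entropy H = −Σ p log₂ p ≈ 2.3731 bits.
Huffman merges: 7/100+7/100→7/50; 7/50+7/50→7/25; 9/50+1/5→19/50; 7/25+17/50→31/50; 19/50+31/50→1. L = 121/50 ≈ 2.4200.
L − H = 2.4200 − 2.3731 = 0.047 bits.

0.047 bits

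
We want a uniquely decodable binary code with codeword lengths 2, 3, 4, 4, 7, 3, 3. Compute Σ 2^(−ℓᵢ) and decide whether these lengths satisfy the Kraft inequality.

With common denominator 2^7 = 128: Σ 2^(−ℓᵢ) = 32/128 + 16/128 + 8/128 + 8/128 + 1/128 + 16/128 + 16/128 = 97/128 = 0.7578125.
Kraft's inequality requires Σ ≤ 1; here Σ = 0.7578125 ≤ 1, so such a prefix code exists.

0.7578125; yes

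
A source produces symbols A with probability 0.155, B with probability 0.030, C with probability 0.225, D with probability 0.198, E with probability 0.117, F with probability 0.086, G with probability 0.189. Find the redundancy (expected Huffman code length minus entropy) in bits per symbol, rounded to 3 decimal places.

Entropy H = −Σ p log₂ p ≈ 2.6363 bits.
Huffman merges: 3/100+43/500→29/250; 29/250+117/1000→233/1000; 31/200+189/1000→43/125; 99/500+9/40→423/1000; 233/1000+43/125→577/1000; 423/1000+577/1000→1. L = 2693/1000 ≈ 2.6930.
L − H = 2.6930 − 2.6363 = 0.057 bits.

0.057 bits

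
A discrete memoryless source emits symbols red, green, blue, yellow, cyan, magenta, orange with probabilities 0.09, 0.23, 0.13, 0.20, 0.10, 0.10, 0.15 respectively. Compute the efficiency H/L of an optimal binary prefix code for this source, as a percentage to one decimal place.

98.6%

Entropy H = −Σ p log₂ p ≈ 2.7223 bits.
Huffman merges: 9/100+1/10→19/100; 1/10+13/100→23/100; 3/20+19/100→17/50; 1/5+23/100→43/100; 23/100+17/50→57/100; 43/100+57/100→1. L = 69/25 ≈ 2.7600.
Efficiency = H/L = 2.7223/2.7600 = 98.6%.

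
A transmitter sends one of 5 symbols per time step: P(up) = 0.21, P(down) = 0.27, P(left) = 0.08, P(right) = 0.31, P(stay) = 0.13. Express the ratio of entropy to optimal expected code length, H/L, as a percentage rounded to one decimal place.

Entropy H = −Σ p log₂ p ≈ 2.1808 bits.
Huffman merges: 2/25+13/100→21/100; 21/100+21/100→21/50; 27/100+31/100→29/50; 21/50+29/50→1. L = 221/100 ≈ 2.2100.
Efficiency = H/L = 2.1808/2.2100 = 98.7%.

98.7%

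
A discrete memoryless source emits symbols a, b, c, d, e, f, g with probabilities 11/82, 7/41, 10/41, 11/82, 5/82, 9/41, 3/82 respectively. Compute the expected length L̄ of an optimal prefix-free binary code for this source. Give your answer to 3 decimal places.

Repeatedly combine the two least-probable nodes; the expected code length is the sum of the merged weights.
merge 3/82 + 5/82 → 4/41
merge 4/41 + 11/82 → 19/82
merge 11/82 + 7/41 → 25/82
merge 9/41 + 19/82 → 37/82
merge 10/41 + 25/82 → 45/82
merge 37/82 + 45/82 → 1
L = 4/41 + 19/82 + 25/82 + 37/82 + 45/82 + 1 = 108/41 ≈ 2.634 bits/symbol.

2.634 bits/symbol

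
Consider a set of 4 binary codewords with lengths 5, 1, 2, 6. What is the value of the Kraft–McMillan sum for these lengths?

0.796875

With common denominator 2^6 = 64: Σ 2^(−ℓᵢ) = 2/64 + 32/64 + 16/64 + 1/64 = 51/64 = 0.796875.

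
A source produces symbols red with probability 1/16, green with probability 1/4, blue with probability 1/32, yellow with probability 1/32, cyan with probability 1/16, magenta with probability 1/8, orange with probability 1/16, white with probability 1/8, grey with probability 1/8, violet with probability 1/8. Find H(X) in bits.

3.0625 bits

Each probability is a power of 1/2, so log₂(1/p) is an integer.
H = Σ p·log₂(1/p) = 1/16·4 + 1/4·2 + 1/32·5 + 1/32·5 + 1/16·4 + 1/8·3 + 1/16·4 + 1/8·3 + 1/8·3 + 1/8·3 = 3.0625 bits.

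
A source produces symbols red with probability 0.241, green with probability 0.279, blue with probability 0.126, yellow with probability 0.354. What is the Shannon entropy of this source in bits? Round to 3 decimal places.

1.915 bits

H = −Σ pᵢ log₂ pᵢ.
−0.241·log₂(0.241) = 0.4947
−0.279·log₂(0.279) = 0.5138
−0.126·log₂(0.126) = 0.3766
−0.354·log₂(0.354) = 0.5304
Sum ≈ 1.9155 → 1.915 bits.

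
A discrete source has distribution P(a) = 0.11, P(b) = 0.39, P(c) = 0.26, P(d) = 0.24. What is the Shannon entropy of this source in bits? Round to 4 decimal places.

H = −Σ pᵢ log₂ pᵢ.
−0.11·log₂(0.11) = 0.3503
−0.39·log₂(0.39) = 0.5298
−0.26·log₂(0.26) = 0.5053
−0.24·log₂(0.24) = 0.4941
Sum ≈ 1.8795 → 1.8795 bits.

1.8795 bits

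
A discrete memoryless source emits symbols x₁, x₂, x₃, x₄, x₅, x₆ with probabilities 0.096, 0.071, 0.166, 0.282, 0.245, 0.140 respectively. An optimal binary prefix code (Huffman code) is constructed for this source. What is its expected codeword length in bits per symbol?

Repeatedly combine the two least-probable nodes; the expected code length is the sum of the merged weights.
merge 71/1000 + 12/125 → 167/1000
merge 7/50 + 83/500 → 153/500
merge 167/1000 + 49/200 → 103/250
merge 141/500 + 153/500 → 147/250
merge 103/250 + 147/250 → 1
L = 167/1000 + 153/500 + 103/250 + 147/250 + 1 = 2473/1000 = 2.473 bits/symbol.

2.473 bits/symbol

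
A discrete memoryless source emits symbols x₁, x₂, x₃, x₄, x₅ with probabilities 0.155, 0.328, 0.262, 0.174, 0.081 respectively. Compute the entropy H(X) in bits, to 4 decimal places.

2.1834 bits

H = −Σ pᵢ log₂ pᵢ.
−0.155·log₂(0.155) = 0.4169
−0.328·log₂(0.328) = 0.5275
−0.262·log₂(0.262) = 0.5063
−0.174·log₂(0.174) = 0.4390
−0.081·log₂(0.081) = 0.2937
Sum ≈ 2.1834 → 2.1834 bits.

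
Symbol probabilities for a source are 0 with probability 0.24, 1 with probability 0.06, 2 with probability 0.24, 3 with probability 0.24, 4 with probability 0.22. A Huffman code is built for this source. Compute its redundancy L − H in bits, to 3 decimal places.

0.073 bits

Entropy H = −Σ p log₂ p ≈ 2.2065 bits.
Huffman merges: 3/50+11/50→7/25; 6/25+6/25→12/25; 6/25+7/25→13/25; 12/25+13/25→1. L = 57/25 ≈ 2.2800.
L − H = 2.2800 − 2.2065 = 0.073 bits.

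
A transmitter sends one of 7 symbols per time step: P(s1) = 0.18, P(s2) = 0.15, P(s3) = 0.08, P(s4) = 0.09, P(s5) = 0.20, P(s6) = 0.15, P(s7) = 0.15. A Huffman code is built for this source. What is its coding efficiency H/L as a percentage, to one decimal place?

Entropy H = −Σ p log₂ p ≈ 2.7455 bits.
Huffman merges: 2/25+9/100→17/100; 3/20+3/20→3/10; 3/20+17/100→8/25; 9/50+1/5→19/50; 3/10+8/25→31/50; 19/50+31/50→1. L = 279/100 ≈ 2.7900.
Efficiency = H/L = 2.7455/2.7900 = 98.4%.

98.4%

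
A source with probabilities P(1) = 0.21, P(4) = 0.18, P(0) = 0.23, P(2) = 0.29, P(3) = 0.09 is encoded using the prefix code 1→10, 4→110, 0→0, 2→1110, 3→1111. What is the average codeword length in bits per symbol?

2.71 bits/symbol

L̄ = Σ pᵢ·ℓᵢ = 0.21·2 + 0.18·3 + 0.23·1 + 0.29·4 + 0.09·4 = 2.71 bits/symbol.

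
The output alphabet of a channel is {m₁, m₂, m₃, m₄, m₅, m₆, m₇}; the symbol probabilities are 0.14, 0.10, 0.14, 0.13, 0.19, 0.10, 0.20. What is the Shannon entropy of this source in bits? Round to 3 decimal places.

2.761 bits

H = −Σ pᵢ log₂ pᵢ.
−0.14·log₂(0.14) = 0.3971
−0.10·log₂(0.10) = 0.3322
−0.14·log₂(0.14) = 0.3971
−0.13·log₂(0.13) = 0.3826
−0.19·log₂(0.19) = 0.4552
−0.10·log₂(0.10) = 0.3322
−0.20·log₂(0.20) = 0.4644
Sum ≈ 2.7609 → 2.761 bits.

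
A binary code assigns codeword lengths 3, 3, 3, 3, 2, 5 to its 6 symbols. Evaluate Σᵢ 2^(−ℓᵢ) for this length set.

0.78125

With common denominator 2^5 = 32: Σ 2^(−ℓᵢ) = 4/32 + 4/32 + 4/32 + 4/32 + 8/32 + 1/32 = 25/32 = 0.78125.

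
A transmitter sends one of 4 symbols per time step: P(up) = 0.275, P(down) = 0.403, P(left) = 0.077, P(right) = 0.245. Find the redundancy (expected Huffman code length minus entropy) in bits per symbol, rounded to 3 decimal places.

0.096 bits

Entropy H = −Σ p log₂ p ≈ 1.8225 bits.
Huffman merges: 77/1000+49/200→161/500; 11/40+161/500→597/1000; 403/1000+597/1000→1. L = 1919/1000 ≈ 1.9190.
L − H = 1.9190 − 1.8225 = 0.096 bits.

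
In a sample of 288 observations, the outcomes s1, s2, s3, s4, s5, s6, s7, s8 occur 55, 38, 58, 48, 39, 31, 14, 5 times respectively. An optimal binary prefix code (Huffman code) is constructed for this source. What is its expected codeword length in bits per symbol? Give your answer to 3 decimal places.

2.847 bits/symbol

Probabilities are the counts divided by 288.
Repeatedly combine the two least-probable nodes; the expected code length is the sum of the merged weights.
merge 5/288 + 7/144 → 19/288
merge 19/288 + 31/288 → 25/144
merge 19/144 + 13/96 → 77/288
merge 1/6 + 25/144 → 49/144
merge 55/288 + 29/144 → 113/288
merge 77/288 + 49/144 → 175/288
merge 113/288 + 175/288 → 1
L = 19/288 + 25/144 + 77/288 + 49/144 + 113/288 + 175/288 + 1 = 205/72 ≈ 2.847 bits/symbol.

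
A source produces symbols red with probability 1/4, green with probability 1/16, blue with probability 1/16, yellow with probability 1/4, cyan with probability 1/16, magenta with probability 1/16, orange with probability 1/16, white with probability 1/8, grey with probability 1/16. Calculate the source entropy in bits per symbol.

Each probability is a power of 1/2, so log₂(1/p) is an integer.
H = Σ p·log₂(1/p) = 1/4·2 + 1/16·4 + 1/16·4 + 1/4·2 + 1/16·4 + 1/16·4 + 1/16·4 + 1/8·3 + 1/16·4 = 2.875 bits.

2.875 bits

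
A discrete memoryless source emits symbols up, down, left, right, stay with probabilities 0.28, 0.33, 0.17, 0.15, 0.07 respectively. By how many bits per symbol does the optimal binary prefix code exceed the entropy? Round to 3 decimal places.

0.064 bits

Entropy H = −Σ p log₂ p ≈ 2.1557 bits.
Huffman merges: 7/100+3/20→11/50; 17/100+11/50→39/100; 7/25+33/100→61/100; 39/100+61/100→1. L = 111/50 ≈ 2.2200.
L − H = 2.2200 − 2.1557 = 0.064 bits.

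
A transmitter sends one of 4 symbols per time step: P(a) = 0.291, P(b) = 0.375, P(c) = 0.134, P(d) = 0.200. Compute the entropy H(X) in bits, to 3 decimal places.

1.902 bits

H = −Σ pᵢ log₂ pᵢ.
−0.291·log₂(0.291) = 0.5182
−0.375·log₂(0.375) = 0.5306
−0.134·log₂(0.134) = 0.3886
−0.200·log₂(0.200) = 0.4644
Sum ≈ 1.9018 → 1.902 bits.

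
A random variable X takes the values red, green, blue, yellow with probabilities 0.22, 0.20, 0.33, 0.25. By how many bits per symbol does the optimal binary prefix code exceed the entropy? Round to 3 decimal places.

Entropy H = −Σ p log₂ p ≈ 1.9728 bits.
Huffman merges: 1/5+11/50→21/50; 1/4+33/100→29/50; 21/50+29/50→1. L = 2 ≈ 2.0000.
L − H = 2.0000 − 1.9728 = 0.027 bits.

0.027 bits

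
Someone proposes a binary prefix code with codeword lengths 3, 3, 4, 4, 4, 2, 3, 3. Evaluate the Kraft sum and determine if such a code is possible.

0.9375; yes

With common denominator 2^4 = 16: Σ 2^(−ℓᵢ) = 2/16 + 2/16 + 1/16 + 1/16 + 1/16 + 4/16 + 2/16 + 2/16 = 15/16 = 0.9375.
Kraft's inequality requires Σ ≤ 1; here Σ = 0.9375 ≤ 1, so such a prefix code exists.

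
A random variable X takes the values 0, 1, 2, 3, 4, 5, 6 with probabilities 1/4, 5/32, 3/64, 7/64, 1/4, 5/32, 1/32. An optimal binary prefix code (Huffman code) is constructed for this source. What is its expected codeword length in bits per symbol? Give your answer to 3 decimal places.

2.578 bits/symbol

Repeatedly combine the two least-probable nodes; the expected code length is the sum of the merged weights.
merge 1/32 + 3/64 → 5/64
merge 5/64 + 7/64 → 3/16
merge 5/32 + 5/32 → 5/16
merge 3/16 + 1/4 → 7/16
merge 1/4 + 5/16 → 9/16
merge 7/16 + 9/16 → 1
L = 5/64 + 3/16 + 5/16 + 7/16 + 9/16 + 1 = 165/64 ≈ 2.578 bits/symbol.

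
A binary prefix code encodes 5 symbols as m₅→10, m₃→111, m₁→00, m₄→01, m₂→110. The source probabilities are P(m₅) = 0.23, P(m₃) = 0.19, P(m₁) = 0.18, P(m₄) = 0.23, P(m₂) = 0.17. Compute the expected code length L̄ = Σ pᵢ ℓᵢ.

2.36 bits/symbol

L̄ = Σ pᵢ·ℓᵢ = 0.23·2 + 0.19·3 + 0.18·2 + 0.23·2 + 0.17·3 = 2.36 bits/symbol.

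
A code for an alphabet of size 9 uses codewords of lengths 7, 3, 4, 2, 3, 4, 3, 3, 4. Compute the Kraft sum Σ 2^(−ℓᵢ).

0.9453125

With common denominator 2^7 = 128: Σ 2^(−ℓᵢ) = 1/128 + 16/128 + 8/128 + 32/128 + 16/128 + 8/128 + 16/128 + 16/128 + 8/128 = 121/128 = 0.9453125.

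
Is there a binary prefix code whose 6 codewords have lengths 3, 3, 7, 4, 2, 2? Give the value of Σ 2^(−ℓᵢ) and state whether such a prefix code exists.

0.8203125; yes

With common denominator 2^7 = 128: Σ 2^(−ℓᵢ) = 16/128 + 16/128 + 1/128 + 8/128 + 32/128 + 32/128 = 105/128 = 0.8203125.
Kraft's inequality requires Σ ≤ 1; here Σ = 0.8203125 ≤ 1, so such a prefix code exists.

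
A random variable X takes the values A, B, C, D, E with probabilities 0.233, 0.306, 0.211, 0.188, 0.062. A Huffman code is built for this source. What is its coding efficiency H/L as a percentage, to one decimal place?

Entropy H = −Σ p log₂ p ≈ 2.1881 bits.
Huffman merges: 31/500+47/250→1/4; 211/1000+233/1000→111/250; 1/4+153/500→139/250; 111/250+139/250→1. L = 9/4 ≈ 2.2500.
Efficiency = H/L = 2.1881/2.2500 = 97.2%.

97.2%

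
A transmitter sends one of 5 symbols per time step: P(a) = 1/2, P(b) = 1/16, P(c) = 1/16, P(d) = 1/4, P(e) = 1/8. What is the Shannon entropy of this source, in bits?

1.875 bits

Each probability is a power of 1/2, so log₂(1/p) is an integer.
H = Σ p·log₂(1/p) = 1/2·1 + 1/16·4 + 1/16·4 + 1/4·2 + 1/8·3 = 1.875 bits.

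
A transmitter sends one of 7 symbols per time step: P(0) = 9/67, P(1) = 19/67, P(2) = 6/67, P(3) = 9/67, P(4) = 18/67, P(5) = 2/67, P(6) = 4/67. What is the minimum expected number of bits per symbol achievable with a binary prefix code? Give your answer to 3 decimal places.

Repeatedly combine the two least-probable nodes; the expected code length is the sum of the merged weights.
merge 2/67 + 4/67 → 6/67
merge 6/67 + 6/67 → 12/67
merge 9/67 + 9/67 → 18/67
merge 12/67 + 18/67 → 30/67
merge 18/67 + 19/67 → 37/67
merge 30/67 + 37/67 → 1
L = 6/67 + 12/67 + 18/67 + 30/67 + 37/67 + 1 = 170/67 ≈ 2.537 bits/symbol.

2.537 bits/symbol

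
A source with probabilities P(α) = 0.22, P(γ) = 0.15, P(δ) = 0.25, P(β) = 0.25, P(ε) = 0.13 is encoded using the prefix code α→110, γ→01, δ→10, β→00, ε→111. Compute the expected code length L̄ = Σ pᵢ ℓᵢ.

L̄ = Σ pᵢ·ℓᵢ = 0.22·3 + 0.15·2 + 0.25·2 + 0.25·2 + 0.13·3 = 2.35 bits/symbol.

2.35 bits/symbol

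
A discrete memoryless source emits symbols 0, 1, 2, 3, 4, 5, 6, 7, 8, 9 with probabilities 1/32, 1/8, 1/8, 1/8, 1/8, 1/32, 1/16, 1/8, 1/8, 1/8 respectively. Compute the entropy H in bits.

Each probability is a power of 1/2, so log₂(1/p) is an integer.
H = Σ p·log₂(1/p) = 1/32·5 + 1/8·3 + 1/8·3 + 1/8·3 + 1/8·3 + 1/32·5 + 1/16·4 + 1/8·3 + 1/8·3 + 1/8·3 = 3.1875 bits.

3.1875 bits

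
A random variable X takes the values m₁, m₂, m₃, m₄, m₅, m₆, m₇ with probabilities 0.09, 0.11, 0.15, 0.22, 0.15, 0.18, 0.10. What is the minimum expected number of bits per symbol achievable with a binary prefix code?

2.78 bits/symbol

Repeatedly combine the two least-probable nodes; the expected code length is the sum of the merged weights.
merge 9/100 + 1/10 → 19/100
merge 11/100 + 3/20 → 13/50
merge 3/20 + 9/50 → 33/100
merge 19/100 + 11/50 → 41/100
merge 13/50 + 33/100 → 59/100
merge 41/100 + 59/100 → 1
L = 19/100 + 13/50 + 33/100 + 41/100 + 59/100 + 1 = 139/50 = 2.78 bits/symbol.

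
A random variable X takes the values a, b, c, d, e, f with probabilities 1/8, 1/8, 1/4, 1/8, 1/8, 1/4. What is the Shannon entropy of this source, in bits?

2.5 bits

Each probability is a power of 1/2, so log₂(1/p) is an integer.
H = Σ p·log₂(1/p) = 1/8·3 + 1/8·3 + 1/4·2 + 1/8·3 + 1/8·3 + 1/4·2 = 2.5 bits.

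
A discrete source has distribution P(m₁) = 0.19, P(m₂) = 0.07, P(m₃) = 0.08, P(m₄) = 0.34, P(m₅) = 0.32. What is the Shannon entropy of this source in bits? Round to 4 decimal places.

H = −Σ pᵢ log₂ pᵢ.
−0.19·log₂(0.19) = 0.4552
−0.07·log₂(0.07) = 0.2686
−0.08·log₂(0.08) = 0.2915
−0.34·log₂(0.34) = 0.5292
−0.32·log₂(0.32) = 0.5260
Sum ≈ 2.0705 → 2.0705 bits.

2.0705 bits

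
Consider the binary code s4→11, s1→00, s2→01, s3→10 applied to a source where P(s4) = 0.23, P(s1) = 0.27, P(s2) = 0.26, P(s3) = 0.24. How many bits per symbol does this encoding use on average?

2 bits/symbol

L̄ = Σ pᵢ·ℓᵢ = 0.23·2 + 0.27·2 + 0.26·2 + 0.24·2 = 2 bits/symbol.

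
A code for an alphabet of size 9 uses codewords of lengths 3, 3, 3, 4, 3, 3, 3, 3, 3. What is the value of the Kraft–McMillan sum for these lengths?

1.0625

With common denominator 2^4 = 16: Σ 2^(−ℓᵢ) = 2/16 + 2/16 + 2/16 + 1/16 + 2/16 + 2/16 + 2/16 + 2/16 + 2/16 = 17/16 = 1.0625.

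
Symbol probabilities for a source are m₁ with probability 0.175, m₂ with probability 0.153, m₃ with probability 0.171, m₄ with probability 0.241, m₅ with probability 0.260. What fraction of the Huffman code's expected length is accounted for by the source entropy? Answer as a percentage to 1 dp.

Entropy H = −Σ p log₂ p ≈ 2.2902 bits.
Huffman merges: 153/1000+171/1000→81/250; 7/40+241/1000→52/125; 13/50+81/250→73/125; 52/125+73/125→1. L = 581/250 ≈ 2.3240.
Efficiency = H/L = 2.2902/2.3240 = 98.5%.

98.5%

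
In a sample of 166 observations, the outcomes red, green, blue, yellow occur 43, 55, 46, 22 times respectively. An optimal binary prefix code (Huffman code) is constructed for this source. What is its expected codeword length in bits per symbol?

2 bits/symbol

Probabilities are the counts divided by 166.
Repeatedly combine the two least-probable nodes; the expected code length is the sum of the merged weights.
merge 11/83 + 43/166 → 65/166
merge 23/83 + 55/166 → 101/166
merge 65/166 + 101/166 → 1
L = 65/166 + 101/166 + 1 = 2 bits/symbol.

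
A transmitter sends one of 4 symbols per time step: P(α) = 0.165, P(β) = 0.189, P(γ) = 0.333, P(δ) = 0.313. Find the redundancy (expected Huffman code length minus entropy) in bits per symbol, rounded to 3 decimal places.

0.064 bits

Entropy H = −Σ p log₂ p ≈ 1.9360 bits.
Huffman merges: 33/200+189/1000→177/500; 313/1000+333/1000→323/500; 177/500+323/500→1. L = 2 ≈ 2.0000.
L − H = 2.0000 − 1.9360 = 0.064 bits.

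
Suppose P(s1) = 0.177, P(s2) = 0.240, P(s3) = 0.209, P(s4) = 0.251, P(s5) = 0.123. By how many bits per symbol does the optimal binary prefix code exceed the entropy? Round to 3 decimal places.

Entropy H = −Σ p log₂ p ≈ 2.2807 bits.
Huffman merges: 123/1000+177/1000→3/10; 209/1000+6/25→449/1000; 251/1000+3/10→551/1000; 449/1000+551/1000→1. L = 23/10 ≈ 2.3000.
L − H = 2.3000 − 2.2807 = 0.019 bits.

0.019 bits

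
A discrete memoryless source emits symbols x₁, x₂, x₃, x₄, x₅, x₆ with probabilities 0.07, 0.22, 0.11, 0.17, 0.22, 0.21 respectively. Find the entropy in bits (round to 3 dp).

2.487 bits

H = −Σ pᵢ log₂ pᵢ.
−0.07·log₂(0.07) = 0.2686
−0.22·log₂(0.22) = 0.4806
−0.11·log₂(0.11) = 0.3503
−0.17·log₂(0.17) = 0.4346
−0.22·log₂(0.22) = 0.4806
−0.21·log₂(0.21) = 0.4728
Sum ≈ 2.4874 → 2.487 bits.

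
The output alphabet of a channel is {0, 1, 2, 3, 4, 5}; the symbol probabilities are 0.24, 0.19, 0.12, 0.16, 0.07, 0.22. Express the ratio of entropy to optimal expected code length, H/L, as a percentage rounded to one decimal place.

98.0%

Entropy H = −Σ p log₂ p ≈ 2.4886 bits.
Huffman merges: 7/100+3/25→19/100; 4/25+19/100→7/20; 19/100+11/50→41/100; 6/25+7/20→59/100; 41/100+59/100→1. L = 127/50 ≈ 2.5400.
Efficiency = H/L = 2.4886/2.5400 = 98.0%.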